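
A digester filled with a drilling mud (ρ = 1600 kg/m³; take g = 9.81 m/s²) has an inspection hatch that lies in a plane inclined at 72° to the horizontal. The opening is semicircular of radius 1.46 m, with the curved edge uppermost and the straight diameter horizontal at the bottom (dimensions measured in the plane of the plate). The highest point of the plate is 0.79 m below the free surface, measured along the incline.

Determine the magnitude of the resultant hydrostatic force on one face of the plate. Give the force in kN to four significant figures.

γ = ρg = 1600 × 9.81 / 1000 = 15.696 kN/m³.
Let θ = 72° be the plate's angle to the horizontal; measure y along the incline from where the plane meets the free surface. Vertical depth h = y·sinθ with sinθ = 0.951057.
The centroid lies 4r/(3π) = 0.619643 m above the diameter, so r − 4r/(3π) = 1.46 − 0.619643 = 0.840357 m below the topmost point, so y_c = 0.79 + 0.840357 = 1.63036 m and h_c = 1.63036 × 0.951057 = 1.55057 m.
A = πr²/2 = π × 1.46²/2 = 3.34831 m².
Resultant F = γ·h_c·A = 15.696 × 1.55057 × 3.34831 = 81.4903 kN.

F ≈ 81.49 kN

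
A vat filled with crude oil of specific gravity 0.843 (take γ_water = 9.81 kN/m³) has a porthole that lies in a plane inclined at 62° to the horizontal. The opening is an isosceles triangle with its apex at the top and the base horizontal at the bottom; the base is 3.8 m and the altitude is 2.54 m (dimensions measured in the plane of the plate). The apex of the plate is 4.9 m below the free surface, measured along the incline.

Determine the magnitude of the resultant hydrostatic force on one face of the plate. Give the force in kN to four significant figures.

F ≈ 232.3 kN

γ = 0.843 × 9.81 = 8.26983 kN/m³.
Let θ = 62° be the plate's angle to the horizontal; measure y along the incline from where the plane meets the free surface. Vertical depth h = y·sinθ with sinθ = 0.882948.
With the apex up, the centroid sits 2h/3 = 2 × 2.54/3 = 1.69333 m below the apex, so y_c = 4.9 + 1.69333 = 6.59333 m and h_c = 6.59333 × 0.882948 = 5.82157 m.
A = ½ × 3.8 × 2.54 = 4.826 m².
Resultant F = γ·h_c·A = 8.26983 × 5.82157 × 4.826 = 232.34 kN.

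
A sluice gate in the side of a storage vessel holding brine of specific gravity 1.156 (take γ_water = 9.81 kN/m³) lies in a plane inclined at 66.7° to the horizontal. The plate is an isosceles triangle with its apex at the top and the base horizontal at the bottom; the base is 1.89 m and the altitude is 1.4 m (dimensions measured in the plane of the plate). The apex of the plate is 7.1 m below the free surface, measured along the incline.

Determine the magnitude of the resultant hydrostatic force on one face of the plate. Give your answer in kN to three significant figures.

γ = 1.156 × 9.81 = 11.34036 kN/m³.
Let θ = 66.7° be the plate's angle to the horizontal; measure y along the incline from where the plane meets the free surface. Vertical depth h = y·sinθ with sinθ = 0.918446.
With the apex up, the centroid sits 2h/3 = 2 × 1.4/3 = 0.933333 m below the apex, so y_c = 7.1 + 0.933333 = 8.03333 m and h_c = 8.03333 × 0.918446 = 7.37818 m.
A = ½ × 1.89 × 1.4 = 1.323 m².
Resultant F = γ·h_c·A = 11.34036 × 7.37818 × 1.323 = 110.697 kN.

F ≈ 111 kN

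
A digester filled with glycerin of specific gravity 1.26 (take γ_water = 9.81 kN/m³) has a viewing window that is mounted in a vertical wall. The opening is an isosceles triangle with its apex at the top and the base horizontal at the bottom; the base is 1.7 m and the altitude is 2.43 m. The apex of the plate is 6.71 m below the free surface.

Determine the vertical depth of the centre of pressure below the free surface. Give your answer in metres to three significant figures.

h_p = 8.37 m

γ = 1.26 × 9.81 = 12.3606 kN/m³.
With the apex up, the centroid sits 2h/3 = 2 × 2.43/3 = 1.62 m below the apex, so the centroid depth is h_c = 6.71 + 1.62 = 8.33 m.
A = ½ × 1.7 × 2.43 = 2.0655 m².
Resultant F = γ·h_c·A = 12.3606 × 8.33 × 2.0655 = 212.672 kN.
I_c = b·h³/36 = 1.7 × 2.43³/36 = 0.677587 m⁴.
Centre of pressure: y_p = y_c + I_c/(y_c·A) = 8.33 + 0.677587/(8.33 × 2.0655) = 8.33 + 0.0393817 = 8.36938 m along the plane.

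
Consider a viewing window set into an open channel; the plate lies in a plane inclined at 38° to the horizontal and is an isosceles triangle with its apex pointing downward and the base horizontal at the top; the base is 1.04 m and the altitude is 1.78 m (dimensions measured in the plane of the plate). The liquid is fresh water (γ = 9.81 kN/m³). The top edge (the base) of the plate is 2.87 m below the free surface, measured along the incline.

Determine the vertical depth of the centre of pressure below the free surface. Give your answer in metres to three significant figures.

h_p = 2.16 m

γ = 9.81 kN/m³.
Let θ = 38° be the plate's angle to the horizontal; measure y along the incline from where the plane meets the free surface. Vertical depth h = y·sinθ with sinθ = 0.615661.
With the apex down, the centroid sits h/3 = 1.78/3 = 0.593333 m below the base (the top edge), so y_c = 2.87 + 0.593333 = 3.46333 m and h_c = 3.46333 × 0.615661 = 2.13224 m.
A = ½ × 1.04 × 1.78 = 0.9256 m².
Resultant F = γ·h_c·A = 9.81 × 2.13224 × 0.9256 = 19.361 kN.
I_c = b·h³/36 = 1.04 × 1.78³/36 = 0.162926 m⁴.
Centre of pressure: y_p = y_c + I_c/(y_c·A) = 3.46333 + 0.162926/(3.46333 × 0.9256) = 3.46333 + 0.0508245 = 3.51415 m along the plane.
Vertically, h_p = y_p·sinθ = 3.51415 × 0.615661 = 2.16353 m.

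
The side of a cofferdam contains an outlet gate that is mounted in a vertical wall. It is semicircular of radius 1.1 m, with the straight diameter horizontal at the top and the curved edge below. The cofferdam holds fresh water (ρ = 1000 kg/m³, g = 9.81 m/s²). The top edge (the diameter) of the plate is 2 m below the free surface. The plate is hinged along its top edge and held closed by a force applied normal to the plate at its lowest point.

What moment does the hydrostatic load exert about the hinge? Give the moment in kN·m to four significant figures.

γ = ρg = 1000 × 9.81 = 9810 N/m³ = 9.81 kN/m³.
The centroid of a semicircle lies 4r/(3π) = 0.466854 m from the diameter, here below the top edge, so the centroid depth is h_c = 2 + 0.466854 = 2.46685 m.
A = πr²/2 = π × 1.1²/2 = 1.90066 m².
Resultant F = γ·h_c·A = 9.81 × 2.46685 × 1.90066 = 45.9956 kN.
I_c = (π/8 − 8/(9π))·r⁴ = 0.109757 × 1.1⁴ = 0.160695 m⁴.
Centre of pressure: y_p = y_c + I_c/(y_c·A) = 2.46685 + 0.160695/(2.46685 × 1.90066) = 2.46685 + 0.0342732 = 2.50112 m along the plane.
The resultant acts 0.466854 + 0.0342732 = 0.501127 m (along the plate) below the hinge at the top edge, so the moment about the hinge is M = F × 0.501127 = 45.9956 × 0.501127 = 23.0496 kN·m.

M ≈ 23.05 kN·m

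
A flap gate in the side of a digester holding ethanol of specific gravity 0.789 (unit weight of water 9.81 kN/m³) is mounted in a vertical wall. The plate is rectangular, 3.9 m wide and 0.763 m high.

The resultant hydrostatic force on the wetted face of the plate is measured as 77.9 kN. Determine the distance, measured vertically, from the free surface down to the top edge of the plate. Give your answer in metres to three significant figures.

γ = 0.789 × 9.81 = 7.74009 kN/m³.
A = 3.9 × 0.763 = 2.9757 m².
From F = γ·h_c·A, the centroid depth is h_c = 77.9/(7.74009 × 2.9757) = 3.38222 m.
The centroid lies 0.763/2 = 0.3815 m below the top edge, so the top edge sits at h_top = 3.38222 − 0.3815 = 3.00072 m below the surface.

d_top ≈ 3.00 m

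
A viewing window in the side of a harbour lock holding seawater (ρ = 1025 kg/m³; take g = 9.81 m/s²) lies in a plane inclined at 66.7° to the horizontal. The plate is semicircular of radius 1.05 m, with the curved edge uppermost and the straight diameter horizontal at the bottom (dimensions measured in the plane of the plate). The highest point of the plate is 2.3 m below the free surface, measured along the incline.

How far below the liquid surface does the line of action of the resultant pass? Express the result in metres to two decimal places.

h_p = 2.69 m

γ = ρg = 1025 × 9.81 / 1000 = 10.05525 kN/m³.
Let θ = 66.7° be the plate's angle to the horizontal; measure y along the incline from where the plane meets the free surface. Vertical depth h = y·sinθ with sinθ = 0.918446.
The centroid lies 4r/(3π) = 0.445634 m above the diameter, so r − 4r/(3π) = 1.05 − 0.445634 = 0.604366 m below the topmost point, so y_c = 2.3 + 0.604366 = 2.90437 m and h_c = 2.90437 × 0.918446 = 2.66751 m.
A = πr²/2 = π × 1.05²/2 = 1.7318 m².
Resultant F = γ·h_c·A = 10.05525 × 2.66751 × 1.7318 = 46.4512 kN.
I_c = (π/8 − 8/(9π))·r⁴ = 0.109757 × 1.05⁴ = 0.13341 m⁴.
Centre of pressure: y_p = y_c + I_c/(y_c·A) = 2.90437 + 0.13341/(2.90437 × 1.7318) = 2.90437 + 0.026524 = 2.93089 m along the plane.
Vertically, h_p = y_p·sinθ = 2.93089 × 0.918446 = 2.69186 m.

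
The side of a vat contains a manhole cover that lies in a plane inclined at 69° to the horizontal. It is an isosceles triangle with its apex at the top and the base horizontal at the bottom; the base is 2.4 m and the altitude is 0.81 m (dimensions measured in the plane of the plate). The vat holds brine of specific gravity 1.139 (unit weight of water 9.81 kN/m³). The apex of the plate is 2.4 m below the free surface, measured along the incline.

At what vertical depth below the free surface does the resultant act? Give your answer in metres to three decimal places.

γ = 1.139 × 9.81 = 11.17359 kN/m³.
Let θ = 69° be the plate's angle to the horizontal; measure y along the incline from where the plane meets the free surface. Vertical depth h = y·sinθ with sinθ = 0.933580.
With the apex up, the centroid sits 2h/3 = 2 × 0.81/3 = 0.54 m below the apex, so y_c = 2.4 + 0.54 = 2.94 m and h_c = 2.94 × 0.933580 = 2.74473 m.
A = ½ × 2.4 × 0.81 = 0.972 m².
Resultant F = γ·h_c·A = 11.17359 × 2.74473 × 0.972 = 29.8098 kN.
I_c = b·h³/36 = 2.4 × 0.81³/36 = 0.0354294 m⁴.
Centre of pressure: y_p = y_c + I_c/(y_c·A) = 2.94 + 0.0354294/(2.94 × 0.972) = 2.94 + 0.012398 = 2.9524 m along the plane.
Vertically, h_p = y_p·sinθ = 2.9524 × 0.933580 = 2.7563 m.

h_p = 2.756 m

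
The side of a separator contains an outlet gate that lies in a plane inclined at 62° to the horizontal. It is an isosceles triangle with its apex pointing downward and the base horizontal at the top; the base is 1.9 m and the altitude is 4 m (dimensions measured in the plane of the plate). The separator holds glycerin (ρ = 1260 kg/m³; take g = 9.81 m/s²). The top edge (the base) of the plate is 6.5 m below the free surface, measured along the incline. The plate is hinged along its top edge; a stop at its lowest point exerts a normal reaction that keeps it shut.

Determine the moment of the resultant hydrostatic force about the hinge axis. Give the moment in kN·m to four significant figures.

γ = ρg = 1260 × 9.81 / 1000 = 12.3606 kN/m³.
Let θ = 62° be the plate's angle to the horizontal; measure y along the incline from where the plane meets the free surface. Vertical depth h = y·sinθ with sinθ = 0.882948.
With the apex down, the centroid sits h/3 = 4/3 = 1.33333 m below the base (the top edge), so y_c = 6.5 + 1.33333 = 7.83333 m and h_c = 7.83333 × 0.882948 = 6.91642 m.
A = ½ × 1.9 × 4 = 3.8 m².
Resultant F = γ·h_c·A = 12.3606 × 6.91642 × 3.8 = 324.866 kN.
I_c = b·h³/36 = 1.9 × 4³/36 = 3.37778 m⁴.
Centre of pressure: y_p = y_c + I_c/(y_c·A) = 7.83333 + 3.37778/(7.83333 × 3.8) = 7.83333 + 0.113475 = 7.94681 m along the plane.
The resultant acts 1.33333 + 0.113475 = 1.4468 m (along the plate) below the hinge at the top edge, so the moment about the hinge is M = F × 1.4468 = 324.866 × 1.4468 = 470.016 kN·m.

M ≈ 470.0 kN·m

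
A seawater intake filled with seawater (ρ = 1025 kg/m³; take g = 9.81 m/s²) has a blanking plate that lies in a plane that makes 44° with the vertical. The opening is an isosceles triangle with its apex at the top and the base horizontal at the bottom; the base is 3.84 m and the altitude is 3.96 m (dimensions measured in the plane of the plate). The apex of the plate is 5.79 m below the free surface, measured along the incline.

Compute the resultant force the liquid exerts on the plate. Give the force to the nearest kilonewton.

γ = ρg = 1025 × 9.81 / 1000 = 10.05525 kN/m³.
The plate makes 44° with the vertical, i.e. θ = 90° − 44° = 46° to the horizontal. Measuring y along the incline from the free-surface line, vertical depth h = y·sinθ with sinθ = 0.719340.
With the apex up, the centroid sits 2h/3 = 2 × 3.96/3 = 2.64 m below the apex, so y_c = 5.79 + 2.64 = 8.43 m and h_c = 8.43 × 0.719340 = 6.06404 m.
A = ½ × 3.84 × 3.96 = 7.6032 m².
Resultant F = γ·h_c·A = 10.05525 × 6.06404 × 7.6032 = 463.608 kN.

F ≈ 464 kN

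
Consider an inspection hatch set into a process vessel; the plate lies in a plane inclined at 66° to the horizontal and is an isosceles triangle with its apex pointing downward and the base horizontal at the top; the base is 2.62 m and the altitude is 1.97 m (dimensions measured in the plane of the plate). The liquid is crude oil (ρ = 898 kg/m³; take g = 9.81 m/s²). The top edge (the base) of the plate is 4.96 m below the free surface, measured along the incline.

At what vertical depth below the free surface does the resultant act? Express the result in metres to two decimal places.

γ = ρg = 898 × 9.81 / 1000 = 8.80938 kN/m³.
Let θ = 66° be the plate's angle to the horizontal; measure y along the incline from where the plane meets the free surface. Vertical depth h = y·sinθ with sinθ = 0.913545.
With the apex down, the centroid sits h/3 = 1.97/3 = 0.656667 m below the base (the top edge), so y_c = 4.96 + 0.656667 = 5.61667 m and h_c = 5.61667 × 0.913545 = 5.13108 m.
A = ½ × 2.62 × 1.97 = 2.5807 m².
Resultant F = γ·h_c·A = 8.80938 × 5.13108 × 2.5807 = 116.652 kN.
I_c = b·h³/36 = 2.62 × 1.97³/36 = 0.556413 m⁴.
Centre of pressure: y_p = y_c + I_c/(y_c·A) = 5.61667 + 0.556413/(5.61667 × 2.5807) = 5.61667 + 0.0383867 = 5.65506 m along the plane.
Vertically, h_p = y_p·sinθ = 5.65506 × 0.913545 = 5.16615 m.

h_p = 5.17 m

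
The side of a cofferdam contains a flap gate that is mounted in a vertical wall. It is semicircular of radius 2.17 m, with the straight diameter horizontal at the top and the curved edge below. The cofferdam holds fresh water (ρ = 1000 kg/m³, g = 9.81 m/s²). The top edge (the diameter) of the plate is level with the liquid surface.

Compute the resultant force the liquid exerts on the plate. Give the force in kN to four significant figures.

γ = ρg = 1000 × 9.81 = 9810 N/m³ = 9.81 kN/m³.
The centroid of a semicircle lies 4r/(3π) = 0.920977 m from the diameter, here below the top edge, so the centroid depth is h_c = 0.920977 m.
A = πr²/2 = π × 2.17²/2 = 7.39672 m².
Resultant F = γ·h_c·A = 9.81 × 0.920977 × 7.39672 = 66.8278 kN.

F ≈ 66.83 kN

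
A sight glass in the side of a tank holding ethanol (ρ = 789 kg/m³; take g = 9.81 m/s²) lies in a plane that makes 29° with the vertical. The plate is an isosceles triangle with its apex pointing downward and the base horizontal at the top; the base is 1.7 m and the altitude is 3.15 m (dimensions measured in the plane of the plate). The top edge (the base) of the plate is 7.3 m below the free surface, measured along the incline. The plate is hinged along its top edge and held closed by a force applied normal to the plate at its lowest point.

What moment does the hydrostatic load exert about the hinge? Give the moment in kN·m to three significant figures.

γ = ρg = 789 × 9.81 / 1000 = 7.74009 kN/m³.
The plate makes 29° with the vertical, i.e. θ = 90° − 29° = 61° to the horizontal. Measuring y along the incline from the free-surface line, vertical depth h = y·sinθ with sinθ = 0.874620.
With the apex down, the centroid sits h/3 = 3.15/3 = 1.05 m below the base (the top edge), so y_c = 7.3 + 1.05 = 8.35 m and h_c = 8.35 × 0.874620 = 7.30308 m.
A = ½ × 1.7 × 3.15 = 2.6775 m².
Resultant F = γ·h_c·A = 7.74009 × 7.30308 × 2.6775 = 151.35 kN.
I_c = b·h³/36 = 1.7 × 3.15³/36 = 1.47597 m⁴.
Centre of pressure: y_p = y_c + I_c/(y_c·A) = 8.35 + 1.47597/(8.35 × 2.6775) = 8.35 + 0.0660179 = 8.41602 m along the plane.
The resultant acts 1.05 + 0.0660179 = 1.11602 m (along the plate) below the hinge at the top edge, so the moment about the hinge is M = F × 1.11602 = 151.35 × 1.11602 = 168.91 kN·m.

M ≈ 169 kN·m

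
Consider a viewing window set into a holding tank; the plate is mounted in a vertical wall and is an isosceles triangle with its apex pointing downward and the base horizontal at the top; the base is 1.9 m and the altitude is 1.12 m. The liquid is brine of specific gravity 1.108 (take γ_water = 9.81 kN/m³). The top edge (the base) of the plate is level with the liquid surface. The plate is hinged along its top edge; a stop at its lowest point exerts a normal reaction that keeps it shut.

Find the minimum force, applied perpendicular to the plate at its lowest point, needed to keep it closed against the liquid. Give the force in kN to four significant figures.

γ = 1.108 × 9.81 = 10.86948 kN/m³.
With the apex down, the centroid sits h/3 = 1.12/3 = 0.373333 m below the base (the top edge), so the centroid depth is h_c = 0.373333 m.
A = ½ × 1.9 × 1.12 = 1.064 m².
Resultant F = γ·h_c·A = 10.86948 × 0.373333 × 1.064 = 4.31764 kN.
I_c = b·h³/36 = 1.9 × 1.12³/36 = 0.074149 m⁴.
Centre of pressure: y_p = y_c + I_c/(y_c·A) = 0.373333 + 0.074149/(0.373333 × 1.064) = 0.373333 + 0.186667 = 0.56 m along the plane.
The resultant acts 0.373333 + 0.186667 = 0.56 m (along the plate) below the hinge at the top edge, so the moment about the hinge is M = F × 0.56 = 4.31764 × 0.56 = 2.41788 kN·m.
A normal force at the bottom, 1.12 m from the hinge, must supply this moment: P = 2.41788/1.12 = 2.15882 kN.

P ≈ 2.159 kN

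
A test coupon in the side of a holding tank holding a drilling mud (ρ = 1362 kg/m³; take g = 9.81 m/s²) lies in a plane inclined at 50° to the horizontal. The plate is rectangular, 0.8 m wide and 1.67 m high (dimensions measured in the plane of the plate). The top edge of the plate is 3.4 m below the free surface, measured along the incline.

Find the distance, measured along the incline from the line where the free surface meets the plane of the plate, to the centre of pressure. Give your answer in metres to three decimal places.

γ = ρg = 1362 × 9.81 / 1000 = 13.36122 kN/m³.
Let θ = 50° be the plate's angle to the horizontal; measure y along the incline from where the plane meets the free surface. Vertical depth h = y·sinθ with sinθ = 0.766044.
The centroid lies 1.67/2 = 0.835 m below the top edge, so y_c = 3.4 + 0.835 = 4.235 m and h_c = 4.235 × 0.766044 = 3.2442 m.
A = 0.8 × 1.67 = 1.336 m².
Resultant F = γ·h_c·A = 13.36122 × 3.2442 × 1.336 = 57.9109 kN.
I_c = b·h³/12 = 0.8 × 1.67³/12 = 0.310498 m⁴.
Centre of pressure: y_p = y_c + I_c/(y_c·A) = 4.235 + 0.310498/(4.235 × 1.336) = 4.235 + 0.0548781 = 4.28988 m along the plane.

y_p = 4.290 m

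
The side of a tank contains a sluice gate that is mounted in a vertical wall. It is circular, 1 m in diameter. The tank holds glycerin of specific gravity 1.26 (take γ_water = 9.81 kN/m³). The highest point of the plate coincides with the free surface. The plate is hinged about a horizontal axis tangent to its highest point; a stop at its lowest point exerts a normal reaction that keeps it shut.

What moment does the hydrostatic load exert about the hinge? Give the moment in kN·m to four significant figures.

γ = 1.26 × 9.81 = 12.3606 kN/m³.
The centroid is at the centre, 0.5 m below the top of the plate, so the centroid depth is h_c = 0.5 m.
A = π(0.5)² = 0.785398 m².
Resultant F = γ·h_c·A = 12.3606 × 0.5 × 0.785398 = 4.854 kN.
I_c = πr⁴/4 = π × 0.5⁴/4 = 0.0490874 m⁴.
Centre of pressure: y_p = y_c + I_c/(y_c·A) = 0.5 + 0.0490874/(0.5 × 0.785398) = 0.5 + 0.125 = 0.625 m along the plane.
The resultant acts 0.5 + 0.125 = 0.625 m (along the plate) below the hinge at the top edge, so the moment about the hinge is M = F × 0.625 = 4.854 × 0.625 = 3.03375 kN·m.

M ≈ 3.034 kN·m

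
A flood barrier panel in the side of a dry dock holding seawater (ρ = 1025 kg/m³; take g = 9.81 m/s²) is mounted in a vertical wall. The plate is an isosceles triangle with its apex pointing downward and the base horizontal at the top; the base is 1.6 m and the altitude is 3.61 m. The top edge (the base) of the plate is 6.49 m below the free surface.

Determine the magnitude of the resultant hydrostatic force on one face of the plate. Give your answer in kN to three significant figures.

F ≈ 223 kN

γ = ρg = 1025 × 9.81 / 1000 = 10.05525 kN/m³.
With the apex down, the centroid sits h/3 = 3.61/3 = 1.20333 m below the base (the top edge), so the centroid depth is h_c = 6.49 + 1.20333 = 7.69333 m.
A = ½ × 1.6 × 3.61 = 2.888 m².
Resultant F = γ·h_c·A = 10.05525 × 7.69333 × 2.888 = 223.411 kN.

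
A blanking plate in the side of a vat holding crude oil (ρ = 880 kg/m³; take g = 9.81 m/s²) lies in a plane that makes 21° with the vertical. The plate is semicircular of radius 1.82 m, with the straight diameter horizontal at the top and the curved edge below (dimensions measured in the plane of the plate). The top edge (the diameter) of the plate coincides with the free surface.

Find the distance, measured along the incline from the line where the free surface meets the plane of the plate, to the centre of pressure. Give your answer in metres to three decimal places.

y_p = 1.072 m

γ = ρg = 880 × 9.81 / 1000 = 8.6328 kN/m³.
The plate makes 21° with the vertical, i.e. θ = 90° − 21° = 69° to the horizontal. Measuring y along the incline from the free-surface line, vertical depth h = y·sinθ with sinθ = 0.933580.
The centroid of a semicircle lies 4r/(3π) = 0.772432 m from the diameter, here below the top edge, so y_c = 0.772432 m and h_c = 0.772432 × 0.933580 = 0.721127 m.
A = πr²/2 = π × 1.82²/2 = 5.20311 m².
Resultant F = γ·h_c·A = 8.6328 × 0.721127 × 5.20311 = 32.3912 kN.
I_c = (π/8 − 8/(9π))·r⁴ = 0.109757 × 1.82⁴ = 1.20425 m⁴.
Centre of pressure: y_p = y_c + I_c/(y_c·A) = 0.772432 + 1.20425/(0.772432 × 5.20311) = 0.772432 + 0.299636 = 1.07207 m along the plane.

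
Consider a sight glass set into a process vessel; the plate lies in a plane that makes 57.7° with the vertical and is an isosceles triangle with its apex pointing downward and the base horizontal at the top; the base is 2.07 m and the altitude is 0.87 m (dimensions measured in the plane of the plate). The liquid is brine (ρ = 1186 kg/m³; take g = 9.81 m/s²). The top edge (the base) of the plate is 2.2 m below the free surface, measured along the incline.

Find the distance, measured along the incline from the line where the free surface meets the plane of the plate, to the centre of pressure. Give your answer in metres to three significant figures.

γ = ρg = 1186 × 9.81 / 1000 = 11.63466 kN/m³.
The plate makes 57.7° with the vertical, i.e. θ = 90° − 57.7° = 32.3° to the horizontal. Measuring y along the incline from the free-surface line, vertical depth h = y·sinθ with sinθ = 0.534352.
With the apex down, the centroid sits h/3 = 0.87/3 = 0.29 m below the base (the top edge), so y_c = 2.2 + 0.29 = 2.49 m and h_c = 2.49 × 0.534352 = 1.33054 m.
A = ½ × 2.07 × 0.87 = 0.90045 m².
Resultant F = γ·h_c·A = 11.63466 × 1.33054 × 0.90045 = 13.9393 kN.
I_c = b·h³/36 = 2.07 × 0.87³/36 = 0.0378639 m⁴.
Centre of pressure: y_p = y_c + I_c/(y_c·A) = 2.49 + 0.0378639/(2.49 × 0.90045) = 2.49 + 0.0168875 = 2.50689 m along the plane.

y_p = 2.51 m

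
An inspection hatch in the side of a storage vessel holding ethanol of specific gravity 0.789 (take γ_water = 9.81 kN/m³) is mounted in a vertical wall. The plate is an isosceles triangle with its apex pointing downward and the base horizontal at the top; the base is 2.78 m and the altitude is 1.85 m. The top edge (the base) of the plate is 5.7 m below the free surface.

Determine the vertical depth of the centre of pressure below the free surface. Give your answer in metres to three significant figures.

h_p = 6.35 m

γ = 0.789 × 9.81 = 7.74009 kN/m³.
With the apex down, the centroid sits h/3 = 1.85/3 = 0.616667 m below the base (the top edge), so the centroid depth is h_c = 5.7 + 0.616667 = 6.31667 m.
A = ½ × 2.78 × 1.85 = 2.5715 m².
Resultant F = γ·h_c·A = 7.74009 × 6.31667 × 2.5715 = 125.725 kN.
I_c = b·h³/36 = 2.78 × 1.85³/36 = 0.488942 m⁴.
Centre of pressure: y_p = y_c + I_c/(y_c·A) = 6.31667 + 0.488942/(6.31667 × 2.5715) = 6.31667 + 0.0301011 = 6.34677 m along the plane.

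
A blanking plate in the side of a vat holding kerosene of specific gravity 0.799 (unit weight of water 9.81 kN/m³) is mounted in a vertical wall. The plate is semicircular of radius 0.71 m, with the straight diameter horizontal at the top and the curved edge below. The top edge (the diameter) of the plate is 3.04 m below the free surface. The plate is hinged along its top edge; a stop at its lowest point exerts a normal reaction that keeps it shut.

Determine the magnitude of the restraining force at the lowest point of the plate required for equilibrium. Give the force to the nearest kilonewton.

P ≈ 9 kN

γ = 0.799 × 9.81 = 7.83819 kN/m³.
The centroid of a semicircle lies 4r/(3π) = 0.301333 m from the diameter, here below the top edge, so the centroid depth is h_c = 3.04 + 0.301333 = 3.34133 m.
A = πr²/2 = π × 0.71²/2 = 0.791838 m².
Resultant F = γ·h_c·A = 7.83819 × 3.34133 × 0.791838 = 20.7382 kN.
I_c = (π/8 − 8/(9π))·r⁴ = 0.109757 × 0.71⁴ = 0.0278911 m⁴.
Centre of pressure: y_p = y_c + I_c/(y_c·A) = 3.34133 + 0.0278911/(3.34133 × 0.791838) = 3.34133 + 0.0105417 = 3.35187 m along the plane.
The resultant acts 0.301333 + 0.0105417 = 0.311875 m (along the plate) below the hinge at the top edge, so the moment about the hinge is M = F × 0.311875 = 20.7382 × 0.311875 = 6.46773 kN·m.
A normal force at the bottom, 0.71 m from the hinge, must supply this moment: P = 6.46773/0.71 = 9.10948 kN.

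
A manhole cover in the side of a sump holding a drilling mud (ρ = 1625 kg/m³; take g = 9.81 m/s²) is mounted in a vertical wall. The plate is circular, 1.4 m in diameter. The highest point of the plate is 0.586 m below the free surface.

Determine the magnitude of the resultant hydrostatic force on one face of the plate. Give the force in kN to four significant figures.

F ≈ 31.56 kN

γ = ρg = 1625 × 9.81 / 1000 = 15.94125 kN/m³.
The centroid is at the centre, 0.7 m below the top of the plate, so the centroid depth is h_c = 0.586 + 0.7 = 1.286 m.
A = π(0.7)² = 1.53938 m².
Resultant F = γ·h_c·A = 15.94125 × 1.286 × 1.53938 = 31.558 kN.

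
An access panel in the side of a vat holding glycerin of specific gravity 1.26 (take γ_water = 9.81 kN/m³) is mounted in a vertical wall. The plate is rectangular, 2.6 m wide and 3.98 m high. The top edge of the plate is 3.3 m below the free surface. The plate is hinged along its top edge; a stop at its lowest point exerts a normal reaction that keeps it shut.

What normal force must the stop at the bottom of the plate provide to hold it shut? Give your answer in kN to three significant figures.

γ = 1.26 × 9.81 = 12.3606 kN/m³.
The centroid lies 3.98/2 = 1.99 m below the top edge, so the centroid depth is h_c = 3.3 + 1.99 = 5.29 m.
A = 2.6 × 3.98 = 10.348 m².
Resultant F = γ·h_c·A = 12.3606 × 5.29 × 10.348 = 676.631 kN.
I_c = b·h³/12 = 2.6 × 3.98³/12 = 13.6597 m⁴.
Centre of pressure: y_p = y_c + I_c/(y_c·A) = 5.29 + 13.6597/(5.29 × 10.348) = 5.29 + 0.249534 = 5.53953 m along the plane.
The resultant acts 1.99 + 0.249534 = 2.23953 m (along the plate) below the hinge at the top edge, so the moment about the hinge is M = F × 2.23953 = 676.631 × 2.23953 = 1515.34 kN·m.
A normal force at the bottom, 3.98 m from the hinge, must supply this moment: P = 1515.34/3.98 = 380.739 kN.

P ≈ 381 kN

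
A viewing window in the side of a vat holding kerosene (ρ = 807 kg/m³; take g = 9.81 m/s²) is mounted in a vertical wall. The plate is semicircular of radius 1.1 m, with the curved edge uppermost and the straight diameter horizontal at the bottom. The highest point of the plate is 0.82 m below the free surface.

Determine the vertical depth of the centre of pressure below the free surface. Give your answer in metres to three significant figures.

h_p = 1.51 m

γ = ρg = 807 × 9.81 / 1000 = 7.91667 kN/m³.
The centroid lies 4r/(3π) = 0.466854 m above the diameter, so r − 4r/(3π) = 1.1 − 0.466854 = 0.633146 m below the topmost point, so the centroid depth is h_c = 0.82 + 0.633146 = 1.45315 m.
A = πr²/2 = π × 1.1²/2 = 1.90066 m².
Resultant F = γ·h_c·A = 7.91667 × 1.45315 × 1.90066 = 21.8654 kN.
I_c = (π/8 − 8/(9π))·r⁴ = 0.109757 × 1.1⁴ = 0.160695 m⁴.
Centre of pressure: y_p = y_c + I_c/(y_c·A) = 1.45315 + 0.160695/(1.45315 × 1.90066) = 1.45315 + 0.0581818 = 1.51133 m along the plane.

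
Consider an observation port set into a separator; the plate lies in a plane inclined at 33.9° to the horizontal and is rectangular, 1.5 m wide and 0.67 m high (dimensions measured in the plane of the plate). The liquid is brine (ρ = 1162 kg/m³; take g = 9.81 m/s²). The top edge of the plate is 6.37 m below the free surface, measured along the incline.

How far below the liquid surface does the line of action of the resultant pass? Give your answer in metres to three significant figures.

γ = ρg = 1162 × 9.81 / 1000 = 11.39922 kN/m³.
Let θ = 33.9° be the plate's angle to the horizontal; measure y along the incline from where the plane meets the free surface. Vertical depth h = y·sinθ with sinθ = 0.557745.
The centroid lies 0.67/2 = 0.335 m below the top edge, so y_c = 6.37 + 0.335 = 6.705 m and h_c = 6.705 × 0.557745 = 3.73968 m.
A = 1.5 × 0.67 = 1.005 m².
Resultant F = γ·h_c·A = 11.39922 × 3.73968 × 1.005 = 42.8426 kN.
I_c = b·h³/12 = 1.5 × 0.67³/12 = 0.0375954 m⁴.
Centre of pressure: y_p = y_c + I_c/(y_c·A) = 6.705 + 0.0375954/(6.705 × 1.005) = 6.705 + 0.00557917 = 6.71058 m along the plane.
Vertically, h_p = y_p·sinθ = 6.71058 × 0.557745 = 3.74279 m.

h_p = 3.74 m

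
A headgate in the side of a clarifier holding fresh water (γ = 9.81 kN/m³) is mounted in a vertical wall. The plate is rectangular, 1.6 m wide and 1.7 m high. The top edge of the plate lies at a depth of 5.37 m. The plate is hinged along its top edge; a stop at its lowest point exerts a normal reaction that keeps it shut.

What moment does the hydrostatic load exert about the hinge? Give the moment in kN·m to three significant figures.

γ = 9.81 kN/m³.
The centroid lies 1.7/2 = 0.85 m below the top edge, so the centroid depth is h_c = 5.37 + 0.85 = 6.22 m.
A = 1.6 × 1.7 = 2.72 m².
Resultant F = γ·h_c·A = 9.81 × 6.22 × 2.72 = 165.97 kN.
I_c = b·h³/12 = 1.6 × 1.7³/12 = 0.655067 m⁴.
Centre of pressure: y_p = y_c + I_c/(y_c·A) = 6.22 + 0.655067/(6.22 × 2.72) = 6.22 + 0.0387192 = 6.25872 m along the plane.
The resultant acts 0.85 + 0.0387192 = 0.888719 m (along the plate) below the hinge at the top edge, so the moment about the hinge is M = F × 0.888719 = 165.97 × 0.888719 = 147.501 kN·m.

M ≈ 148 kN·m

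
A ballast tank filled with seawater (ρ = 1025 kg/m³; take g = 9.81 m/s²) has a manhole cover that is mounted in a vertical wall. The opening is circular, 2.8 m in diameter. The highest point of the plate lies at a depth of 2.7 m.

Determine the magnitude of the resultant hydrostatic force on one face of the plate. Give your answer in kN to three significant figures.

γ = ρg = 1025 × 9.81 / 1000 = 10.05525 kN/m³.
The centroid is at the centre, 1.4 m below the top of the plate, so the centroid depth is h_c = 2.7 + 1.4 = 4.1 m.
A = π(1.4)² = 6.15752 m².
Resultant F = γ·h_c·A = 10.05525 × 4.1 × 6.15752 = 253.853 kN.

F ≈ 254 kN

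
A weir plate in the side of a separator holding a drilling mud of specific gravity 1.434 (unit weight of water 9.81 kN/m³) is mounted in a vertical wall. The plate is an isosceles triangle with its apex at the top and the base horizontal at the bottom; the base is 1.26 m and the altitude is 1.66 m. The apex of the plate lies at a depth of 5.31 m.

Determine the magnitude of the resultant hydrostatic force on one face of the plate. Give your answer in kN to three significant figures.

F ≈ 94.4 kN

γ = 1.434 × 9.81 = 14.06754 kN/m³.
With the apex up, the centroid sits 2h/3 = 2 × 1.66/3 = 1.10667 m below the apex, so the centroid depth is h_c = 5.31 + 1.10667 = 6.41667 m.
A = ½ × 1.26 × 1.66 = 1.0458 m².
Resultant F = γ·h_c·A = 14.06754 × 6.41667 × 1.0458 = 94.401 kN.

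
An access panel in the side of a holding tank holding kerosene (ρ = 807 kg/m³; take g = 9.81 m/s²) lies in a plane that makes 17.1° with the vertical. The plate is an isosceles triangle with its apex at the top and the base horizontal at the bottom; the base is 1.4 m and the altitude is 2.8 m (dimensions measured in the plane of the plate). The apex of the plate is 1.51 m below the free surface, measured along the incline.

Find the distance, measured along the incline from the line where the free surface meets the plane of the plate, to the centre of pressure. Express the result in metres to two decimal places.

γ = ρg = 807 × 9.81 / 1000 = 7.91667 kN/m³.
The plate makes 17.1° with the vertical, i.e. θ = 90° − 17.1° = 72.9° to the horizontal. Measuring y along the incline from the free-surface line, vertical depth h = y·sinθ with sinθ = 0.955793.
With the apex up, the centroid sits 2h/3 = 2 × 2.8/3 = 1.86667 m below the apex, so y_c = 1.51 + 1.86667 = 3.37667 m and h_c = 3.37667 × 0.955793 = 3.2274 m.
A = ½ × 1.4 × 2.8 = 1.96 m².
Resultant F = γ·h_c·A = 7.91667 × 3.2274 × 1.96 = 50.0785 kN.
I_c = b·h³/36 = 1.4 × 2.8³/36 = 0.853689 m⁴.
Centre of pressure: y_p = y_c + I_c/(y_c·A) = 3.37667 + 0.853689/(3.37667 × 1.96) = 3.37667 + 0.12899 = 3.50566 m along the plane.

y_p = 3.51 m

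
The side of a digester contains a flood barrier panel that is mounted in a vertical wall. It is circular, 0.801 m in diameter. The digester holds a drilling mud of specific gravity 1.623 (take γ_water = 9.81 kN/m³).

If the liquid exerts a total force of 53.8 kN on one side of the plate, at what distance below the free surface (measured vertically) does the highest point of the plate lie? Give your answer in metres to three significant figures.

γ = 1.623 × 9.81 = 15.92163 kN/m³.
A = π(0.4005)² = 0.503912 m².
From F = γ·h_c·A, the centroid depth is h_c = 53.8/(15.92163 × 0.503912) = 6.70564 m.
The centroid is at the centre, 0.4005 m below the top of the plate, so the highest point sits at h_top = 6.70564 − 0.4005 = 6.30514 m below the surface.

d_top ≈ 6.31 m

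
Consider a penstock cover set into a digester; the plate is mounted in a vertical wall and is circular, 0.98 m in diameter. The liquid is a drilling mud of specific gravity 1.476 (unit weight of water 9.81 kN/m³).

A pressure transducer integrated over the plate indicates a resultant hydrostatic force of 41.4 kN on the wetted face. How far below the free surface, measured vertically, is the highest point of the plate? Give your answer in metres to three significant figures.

d_top ≈ 3.30 m

γ = 1.476 × 9.81 = 14.47956 kN/m³.
A = π(0.49)² = 0.754296 m².
From F = γ·h_c·A, the centroid depth is h_c = 41.4/(14.47956 × 0.754296) = 3.79056 m.
The centroid is at the centre, 0.49 m below the top of the plate, so the highest point sits at h_top = 3.79056 − 0.49 = 3.30056 m below the surface.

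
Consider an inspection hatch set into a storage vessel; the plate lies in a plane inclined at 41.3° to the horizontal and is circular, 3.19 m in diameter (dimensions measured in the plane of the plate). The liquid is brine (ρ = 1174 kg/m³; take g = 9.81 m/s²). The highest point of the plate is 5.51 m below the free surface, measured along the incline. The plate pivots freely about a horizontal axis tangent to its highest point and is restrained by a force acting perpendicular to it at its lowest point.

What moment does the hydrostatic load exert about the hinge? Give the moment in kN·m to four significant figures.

γ = ρg = 1174 × 9.81 / 1000 = 11.51694 kN/m³.
Let θ = 41.3° be the plate's angle to the horizontal; measure y along the incline from where the plane meets the free surface. Vertical depth h = y·sinθ with sinθ = 0.660002.
The centroid is at the centre, 1.595 m below the top of the plate, so y_c = 5.51 + 1.595 = 7.105 m and h_c = 7.105 × 0.660002 = 4.68931 m.
A = π(1.595)² = 7.99229 m².
Resultant F = γ·h_c·A = 11.51694 × 4.68931 × 7.99229 = 431.636 kN.
I_c = πr⁴/4 = π × 1.595⁴/4 = 5.08315 m⁴.
Centre of pressure: y_p = y_c + I_c/(y_c·A) = 7.105 + 5.08315/(7.105 × 7.99229) = 7.105 + 0.0895154 = 7.19452 m along the plane.
The resultant acts 1.595 + 0.0895154 = 1.68452 m (along the plate) below the hinge at the top edge, so the moment about the hinge is M = F × 1.68452 = 431.636 × 1.68452 = 727.099 kN·m.

M ≈ 727.1 kN·m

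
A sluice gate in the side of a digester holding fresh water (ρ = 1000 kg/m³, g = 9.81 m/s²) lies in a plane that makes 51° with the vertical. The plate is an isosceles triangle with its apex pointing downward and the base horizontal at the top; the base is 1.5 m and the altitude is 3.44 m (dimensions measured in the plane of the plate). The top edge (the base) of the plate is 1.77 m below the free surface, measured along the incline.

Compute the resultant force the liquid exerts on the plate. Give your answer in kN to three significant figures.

γ = ρg = 1000 × 9.81 = 9810 N/m³ = 9.81 kN/m³.
The plate makes 51° with the vertical, i.e. θ = 90° − 51° = 39° to the horizontal. Measuring y along the incline from the free-surface line, vertical depth h = y·sinθ with sinθ = 0.629320.
With the apex down, the centroid sits h/3 = 3.44/3 = 1.14667 m below the base (the top edge), so y_c = 1.77 + 1.14667 = 2.91667 m and h_c = 2.91667 × 0.629320 = 1.83552 m.
A = ½ × 1.5 × 3.44 = 2.58 m².
Resultant F = γ·h_c·A = 9.81 × 1.83552 × 2.58 = 46.4566 kN.

F ≈ 46.5 kN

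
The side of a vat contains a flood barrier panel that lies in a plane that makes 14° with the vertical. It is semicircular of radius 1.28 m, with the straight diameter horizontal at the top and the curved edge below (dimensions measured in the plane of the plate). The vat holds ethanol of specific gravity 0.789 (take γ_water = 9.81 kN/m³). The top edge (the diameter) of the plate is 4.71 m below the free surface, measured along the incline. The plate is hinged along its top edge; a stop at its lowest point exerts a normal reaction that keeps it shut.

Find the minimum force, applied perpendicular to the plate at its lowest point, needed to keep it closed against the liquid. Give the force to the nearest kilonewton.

γ = 0.789 × 9.81 = 7.74009 kN/m³.
The plate makes 14° with the vertical, i.e. θ = 90° − 14° = 76° to the horizontal. Measuring y along the incline from the free-surface line, vertical depth h = y·sinθ with sinθ = 0.970296.
The centroid of a semicircle lies 4r/(3π) = 0.543249 m from the diameter, here below the top edge, so y_c = 4.71 + 0.543249 = 5.25325 m and h_c = 5.25325 × 0.970296 = 5.09721 m.
A = πr²/2 = π × 1.28²/2 = 2.57359 m².
Resultant F = γ·h_c·A = 7.74009 × 5.09721 × 2.57359 = 101.535 kN.
I_c = (π/8 − 8/(9π))·r⁴ = 0.109757 × 1.28⁴ = 0.294627 m⁴.
Centre of pressure: y_p = y_c + I_c/(y_c·A) = 5.25325 + 0.294627/(5.25325 × 2.57359) = 5.25325 + 0.0217924 = 5.27504 m along the plane.
The resultant acts 0.543249 + 0.0217924 = 0.565041 m (along the plate) below the hinge at the top edge, so the moment about the hinge is M = F × 0.565041 = 101.535 × 0.565041 = 57.3714 kN·m.
A normal force at the bottom, 1.28 m from the hinge, must supply this moment: P = 57.3714/1.28 = 44.8214 kN.

P ≈ 45 kN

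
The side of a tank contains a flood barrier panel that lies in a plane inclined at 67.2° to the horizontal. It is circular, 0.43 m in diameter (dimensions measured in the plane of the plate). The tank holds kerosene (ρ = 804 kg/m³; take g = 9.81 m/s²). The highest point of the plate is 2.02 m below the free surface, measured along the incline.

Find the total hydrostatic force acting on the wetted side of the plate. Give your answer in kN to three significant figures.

F ≈ 2.36 kN

γ = ρg = 804 × 9.81 / 1000 = 7.88724 kN/m³.
Let θ = 67.2° be the plate's angle to the horizontal; measure y along the incline from where the plane meets the free surface. Vertical depth h = y·sinθ with sinθ = 0.921863.
The centroid is at the centre, 0.215 m below the top of the plate, so y_c = 2.02 + 0.215 = 2.235 m and h_c = 2.235 × 0.921863 = 2.06036 m.
A = π(0.215)² = 0.14522 m².
Resultant F = γ·h_c·A = 7.88724 × 2.06036 × 0.14522 = 2.35991 kN.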